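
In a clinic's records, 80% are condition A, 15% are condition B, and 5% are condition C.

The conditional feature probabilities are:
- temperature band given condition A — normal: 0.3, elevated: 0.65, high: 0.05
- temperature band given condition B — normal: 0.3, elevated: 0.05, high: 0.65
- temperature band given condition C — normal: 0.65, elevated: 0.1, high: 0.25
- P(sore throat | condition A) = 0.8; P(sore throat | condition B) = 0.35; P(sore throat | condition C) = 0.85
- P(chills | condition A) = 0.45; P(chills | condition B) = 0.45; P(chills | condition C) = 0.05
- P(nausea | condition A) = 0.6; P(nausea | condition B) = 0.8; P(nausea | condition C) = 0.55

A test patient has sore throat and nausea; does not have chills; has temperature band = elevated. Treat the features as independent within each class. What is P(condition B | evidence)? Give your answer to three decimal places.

condition A: 0.8 × 0.65 × 0.8 × (1−0.45) × 0.6 = 0.13728
condition B: 0.15 × 0.05 × 0.35 × (1−0.45) × 0.8 = 0.001155
condition C: 0.05 × 0.1 × 0.85 × (1−0.05) × 0.55 = 0.002220625
P(condition B | x) = 0.001155 / 0.140655625 ≈ 0.008

0.008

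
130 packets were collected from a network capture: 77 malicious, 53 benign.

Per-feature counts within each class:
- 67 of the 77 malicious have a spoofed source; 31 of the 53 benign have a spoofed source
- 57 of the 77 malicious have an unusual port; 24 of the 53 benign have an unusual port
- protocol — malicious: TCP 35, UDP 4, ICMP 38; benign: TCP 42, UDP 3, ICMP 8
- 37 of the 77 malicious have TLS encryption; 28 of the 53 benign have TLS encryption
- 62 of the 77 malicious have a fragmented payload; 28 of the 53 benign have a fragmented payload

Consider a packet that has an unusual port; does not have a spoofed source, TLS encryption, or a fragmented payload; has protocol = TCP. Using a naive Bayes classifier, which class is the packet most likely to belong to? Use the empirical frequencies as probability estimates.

malicious: (77/130) × (10/77) × (57/77) × (35/77) × (40/77) × (15/77) ≈ 0.00261932
benign: (53/130) × (22/53) × (24/53) × (42/53) × (25/53) × (25/53) ≈ 0.0135119
Highest score → benign.

benign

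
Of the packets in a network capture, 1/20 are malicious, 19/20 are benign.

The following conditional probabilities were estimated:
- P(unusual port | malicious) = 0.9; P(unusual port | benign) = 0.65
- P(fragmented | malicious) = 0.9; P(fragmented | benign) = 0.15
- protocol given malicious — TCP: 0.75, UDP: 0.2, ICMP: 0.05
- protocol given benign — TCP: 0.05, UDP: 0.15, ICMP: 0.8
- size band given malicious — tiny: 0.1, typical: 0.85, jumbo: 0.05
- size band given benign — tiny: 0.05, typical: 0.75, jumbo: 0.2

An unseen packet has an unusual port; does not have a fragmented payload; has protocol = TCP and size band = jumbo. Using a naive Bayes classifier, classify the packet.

malicious: 0.05 × 0.9 × (1−0.9) × 0.75 × 0.05 = 0.00016875
benign: 0.95 × 0.65 × (1−0.15) × 0.05 × 0.2 = 0.00524875
Highest score → benign.

benign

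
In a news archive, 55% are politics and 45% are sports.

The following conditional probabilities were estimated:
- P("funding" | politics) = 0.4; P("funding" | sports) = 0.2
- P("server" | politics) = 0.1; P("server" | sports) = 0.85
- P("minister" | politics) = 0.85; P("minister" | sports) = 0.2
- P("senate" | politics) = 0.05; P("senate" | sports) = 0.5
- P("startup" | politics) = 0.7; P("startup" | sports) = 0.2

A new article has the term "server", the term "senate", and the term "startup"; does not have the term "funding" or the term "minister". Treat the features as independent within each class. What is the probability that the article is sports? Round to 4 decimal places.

politics: 0.55 × (1−0.4) × 0.1 × (1−0.85) × 0.05 × 0.7 = 0.00017325
sports: 0.45 × (1−0.2) × 0.85 × (1−0.2) × 0.5 × 0.2 = 0.02448
P(sports | x) = 0.02448 / 0.02465325 ≈ 0.9930

0.9930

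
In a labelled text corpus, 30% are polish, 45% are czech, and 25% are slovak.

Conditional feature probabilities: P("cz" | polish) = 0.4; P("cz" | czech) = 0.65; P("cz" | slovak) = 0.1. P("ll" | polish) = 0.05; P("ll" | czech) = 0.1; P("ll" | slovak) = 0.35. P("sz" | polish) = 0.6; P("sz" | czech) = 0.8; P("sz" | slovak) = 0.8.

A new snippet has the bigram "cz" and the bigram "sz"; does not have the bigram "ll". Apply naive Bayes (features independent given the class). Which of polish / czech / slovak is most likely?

czech

polish: 0.3 × 0.4 × (1−0.05) × 0.6 = 0.0684
czech: 0.45 × 0.65 × (1−0.1) × 0.8 = 0.2106
slovak: 0.25 × 0.1 × (1−0.35) × 0.8 = 0.013
Highest score → czech.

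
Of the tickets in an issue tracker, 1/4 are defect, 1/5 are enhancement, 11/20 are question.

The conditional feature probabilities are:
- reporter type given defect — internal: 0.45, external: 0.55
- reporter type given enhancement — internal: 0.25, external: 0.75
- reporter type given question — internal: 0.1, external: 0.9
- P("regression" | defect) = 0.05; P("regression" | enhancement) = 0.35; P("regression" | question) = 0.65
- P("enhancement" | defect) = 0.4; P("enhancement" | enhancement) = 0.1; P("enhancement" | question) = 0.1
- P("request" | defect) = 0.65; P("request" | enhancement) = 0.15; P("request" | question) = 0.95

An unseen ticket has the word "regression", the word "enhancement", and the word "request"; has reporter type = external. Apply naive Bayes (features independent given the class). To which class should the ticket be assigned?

defect: 0.25 × 0.55 × 0.05 × 0.4 × 0.65 = 0.0017875
enhancement: 0.2 × 0.75 × 0.35 × 0.1 × 0.15 = 0.0007875
question: 0.55 × 0.9 × 0.65 × 0.1 × 0.95 = 0.03056625
Highest score → question.

question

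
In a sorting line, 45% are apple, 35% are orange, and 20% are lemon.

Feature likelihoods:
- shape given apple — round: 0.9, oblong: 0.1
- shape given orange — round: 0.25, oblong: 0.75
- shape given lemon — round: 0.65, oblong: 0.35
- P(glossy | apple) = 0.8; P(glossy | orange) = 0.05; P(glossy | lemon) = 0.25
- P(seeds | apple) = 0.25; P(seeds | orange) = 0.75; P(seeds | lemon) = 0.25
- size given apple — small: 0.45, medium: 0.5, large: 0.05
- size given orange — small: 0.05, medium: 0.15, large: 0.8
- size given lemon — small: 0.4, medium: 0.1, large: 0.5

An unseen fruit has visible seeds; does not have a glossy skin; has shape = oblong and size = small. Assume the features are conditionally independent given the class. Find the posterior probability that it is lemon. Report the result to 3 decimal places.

0.336

apple: 0.45 × 0.1 × (1−0.8) × 0.25 × 0.45 = 0.0010125
orange: 0.35 × 0.75 × (1−0.05) × 0.75 × 0.05 = 0.0093515625
lemon: 0.2 × 0.35 × (1−0.25) × 0.25 × 0.4 = 0.00525
P(lemon | x) = 0.00525 / 0.0156140625 ≈ 0.336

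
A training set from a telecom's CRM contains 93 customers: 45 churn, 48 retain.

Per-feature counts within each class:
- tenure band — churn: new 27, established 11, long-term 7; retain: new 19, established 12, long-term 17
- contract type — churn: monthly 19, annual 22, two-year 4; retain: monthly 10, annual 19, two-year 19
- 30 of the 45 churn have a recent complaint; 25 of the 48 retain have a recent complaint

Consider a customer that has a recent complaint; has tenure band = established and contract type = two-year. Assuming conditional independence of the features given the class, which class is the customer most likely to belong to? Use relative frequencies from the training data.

retain

churn: (45/93) × (11/45) × (4/45) × (30/45) ≈ 0.00700916
retain: (48/93) × (12/48) × (19/48) × (25/48) ≈ 0.0266017
Highest score → retain.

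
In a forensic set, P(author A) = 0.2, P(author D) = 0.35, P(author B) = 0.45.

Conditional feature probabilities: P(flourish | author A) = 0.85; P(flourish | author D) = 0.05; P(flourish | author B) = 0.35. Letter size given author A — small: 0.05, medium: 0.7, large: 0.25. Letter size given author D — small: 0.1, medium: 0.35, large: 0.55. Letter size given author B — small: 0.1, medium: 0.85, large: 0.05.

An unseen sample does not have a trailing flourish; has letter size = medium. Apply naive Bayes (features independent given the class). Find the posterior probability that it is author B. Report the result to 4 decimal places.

0.6441

author A: 0.2 × (1−0.85) × 0.7 = 0.021
author D: 0.35 × (1−0.05) × 0.35 = 0.116375
author B: 0.45 × (1−0.35) × 0.85 = 0.248625
P(author B | x) = 0.248625 / 0.386 ≈ 0.6441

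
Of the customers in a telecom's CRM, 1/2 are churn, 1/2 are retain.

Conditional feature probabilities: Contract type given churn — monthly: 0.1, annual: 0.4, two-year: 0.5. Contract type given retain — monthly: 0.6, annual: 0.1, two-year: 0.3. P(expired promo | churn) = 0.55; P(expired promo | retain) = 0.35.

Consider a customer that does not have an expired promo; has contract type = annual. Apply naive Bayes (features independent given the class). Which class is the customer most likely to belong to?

churn

churn: 0.5 × 0.4 × (1−0.55) = 0.09
retain: 0.5 × 0.1 × (1−0.35) = 0.0325
Highest score → churn.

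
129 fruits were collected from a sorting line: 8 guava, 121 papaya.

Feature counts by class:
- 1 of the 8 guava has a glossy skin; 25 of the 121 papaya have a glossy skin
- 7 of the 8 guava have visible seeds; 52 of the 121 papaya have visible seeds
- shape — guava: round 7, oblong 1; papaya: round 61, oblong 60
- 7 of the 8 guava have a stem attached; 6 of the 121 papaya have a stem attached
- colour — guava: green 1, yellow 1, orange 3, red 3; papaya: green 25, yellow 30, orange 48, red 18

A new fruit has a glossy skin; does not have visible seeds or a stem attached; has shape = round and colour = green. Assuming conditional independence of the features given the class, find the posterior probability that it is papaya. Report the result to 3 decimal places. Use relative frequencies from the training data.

guava: (8/129) × (1/8) × (1/8) × (7/8) × (1/8) × (1/8) ≈ 0.0000132479
papaya: (121/129) × (25/121) × (69/121) × (61/121) × (115/121) × (25/121) ≈ 0.0109402
P(papaya | x) = 0.0109402 / 0.0109534479 ≈ 0.999

0.999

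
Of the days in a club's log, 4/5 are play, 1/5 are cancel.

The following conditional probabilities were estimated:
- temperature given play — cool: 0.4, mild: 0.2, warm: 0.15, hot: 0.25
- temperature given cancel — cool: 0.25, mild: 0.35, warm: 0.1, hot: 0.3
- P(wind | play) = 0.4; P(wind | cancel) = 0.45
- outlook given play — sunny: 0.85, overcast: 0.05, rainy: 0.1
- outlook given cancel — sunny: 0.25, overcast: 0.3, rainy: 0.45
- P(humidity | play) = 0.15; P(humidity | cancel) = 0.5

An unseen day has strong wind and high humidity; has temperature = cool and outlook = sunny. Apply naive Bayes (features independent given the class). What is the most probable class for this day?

play: 0.8 × 0.4 × 0.4 × 0.85 × 0.15 = 0.01632
cancel: 0.2 × 0.25 × 0.45 × 0.25 × 0.5 = 0.0028125
Highest score → play.

play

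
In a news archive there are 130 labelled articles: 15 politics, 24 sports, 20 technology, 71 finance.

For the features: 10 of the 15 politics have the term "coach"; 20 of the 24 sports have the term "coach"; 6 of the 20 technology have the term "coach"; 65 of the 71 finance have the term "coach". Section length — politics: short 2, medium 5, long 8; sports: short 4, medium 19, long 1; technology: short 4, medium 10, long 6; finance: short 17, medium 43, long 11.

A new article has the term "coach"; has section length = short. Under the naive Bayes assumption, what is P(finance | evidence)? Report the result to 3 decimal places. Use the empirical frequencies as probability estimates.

politics: (15/130) × (10/15) × (2/15) ≈ 0.0102564
sports: (24/130) × (20/24) × (4/24) ≈ 0.025641
technology: (20/130) × (6/20) × (4/20) ≈ 0.00923077
finance: (71/130) × (65/71) × (17/71) ≈ 0.119718
P(finance | x) = 0.119718 / 0.16484617 ≈ 0.726

0.726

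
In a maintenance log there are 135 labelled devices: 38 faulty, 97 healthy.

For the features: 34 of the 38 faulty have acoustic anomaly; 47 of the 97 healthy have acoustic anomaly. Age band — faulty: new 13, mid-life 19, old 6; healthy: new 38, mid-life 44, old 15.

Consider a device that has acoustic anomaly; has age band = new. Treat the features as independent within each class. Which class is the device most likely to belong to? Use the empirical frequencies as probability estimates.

faulty: (38/135) × (34/38) × (13/38) ≈ 0.0861598
healthy: (97/135) × (47/97) × (38/97) ≈ 0.136388
Highest score → healthy.

healthy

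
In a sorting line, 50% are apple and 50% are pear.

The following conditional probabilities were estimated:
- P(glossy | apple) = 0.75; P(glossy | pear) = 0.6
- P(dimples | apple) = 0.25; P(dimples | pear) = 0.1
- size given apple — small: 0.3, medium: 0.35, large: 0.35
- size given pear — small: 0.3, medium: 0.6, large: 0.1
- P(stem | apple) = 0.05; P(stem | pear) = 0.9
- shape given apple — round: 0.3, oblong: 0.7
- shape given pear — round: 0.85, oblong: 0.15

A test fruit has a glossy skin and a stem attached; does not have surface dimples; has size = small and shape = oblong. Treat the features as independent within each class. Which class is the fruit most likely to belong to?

pear

apple: 0.5 × 0.75 × (1−0.25) × 0.3 × 0.05 × 0.7 = 0.002953125
pear: 0.5 × 0.6 × (1−0.1) × 0.3 × 0.9 × 0.15 = 0.010935
Highest score → pear.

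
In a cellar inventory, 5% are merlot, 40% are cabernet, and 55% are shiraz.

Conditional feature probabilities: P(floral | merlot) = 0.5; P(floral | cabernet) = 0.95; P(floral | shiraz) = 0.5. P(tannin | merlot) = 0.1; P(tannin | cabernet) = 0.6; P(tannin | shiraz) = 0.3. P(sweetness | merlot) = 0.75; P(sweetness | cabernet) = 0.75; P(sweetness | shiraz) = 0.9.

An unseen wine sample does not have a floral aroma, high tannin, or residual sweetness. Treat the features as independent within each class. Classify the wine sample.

merlot: 0.05 × (1−0.5) × (1−0.1) × (1−0.75) = 0.005625
cabernet: 0.4 × (1−0.95) × (1−0.6) × (1−0.75) = 0.002
shiraz: 0.55 × (1−0.5) × (1−0.3) × (1−0.9) = 0.01925
Highest score → shiraz.

shiraz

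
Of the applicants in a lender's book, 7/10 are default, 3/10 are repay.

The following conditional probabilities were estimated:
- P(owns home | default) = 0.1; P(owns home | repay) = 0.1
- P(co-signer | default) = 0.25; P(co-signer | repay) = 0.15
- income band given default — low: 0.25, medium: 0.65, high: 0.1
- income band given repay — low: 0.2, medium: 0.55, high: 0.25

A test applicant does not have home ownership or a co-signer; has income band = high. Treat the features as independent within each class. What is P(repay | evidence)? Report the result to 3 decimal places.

0.548

default: 0.7 × (1−0.1) × (1−0.25) × 0.1 = 0.04725
repay: 0.3 × (1−0.1) × (1−0.15) × 0.25 = 0.057375
P(repay | x) = 0.057375 / 0.104625 ≈ 0.548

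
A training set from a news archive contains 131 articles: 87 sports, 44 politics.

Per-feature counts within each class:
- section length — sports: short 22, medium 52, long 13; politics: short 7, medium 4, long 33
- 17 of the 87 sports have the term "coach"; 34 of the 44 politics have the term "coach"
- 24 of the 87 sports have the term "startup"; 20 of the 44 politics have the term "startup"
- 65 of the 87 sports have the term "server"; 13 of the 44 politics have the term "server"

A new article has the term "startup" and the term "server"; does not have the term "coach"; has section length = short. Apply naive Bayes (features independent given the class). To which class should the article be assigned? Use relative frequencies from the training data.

sports: (87/131) × (22/87) × (70/87) × (24/87) × (65/87) ≈ 0.0278494
politics: (44/131) × (7/44) × (10/44) × (20/44) × (13/44) ≈ 0.00163096
Highest score → sports.

sports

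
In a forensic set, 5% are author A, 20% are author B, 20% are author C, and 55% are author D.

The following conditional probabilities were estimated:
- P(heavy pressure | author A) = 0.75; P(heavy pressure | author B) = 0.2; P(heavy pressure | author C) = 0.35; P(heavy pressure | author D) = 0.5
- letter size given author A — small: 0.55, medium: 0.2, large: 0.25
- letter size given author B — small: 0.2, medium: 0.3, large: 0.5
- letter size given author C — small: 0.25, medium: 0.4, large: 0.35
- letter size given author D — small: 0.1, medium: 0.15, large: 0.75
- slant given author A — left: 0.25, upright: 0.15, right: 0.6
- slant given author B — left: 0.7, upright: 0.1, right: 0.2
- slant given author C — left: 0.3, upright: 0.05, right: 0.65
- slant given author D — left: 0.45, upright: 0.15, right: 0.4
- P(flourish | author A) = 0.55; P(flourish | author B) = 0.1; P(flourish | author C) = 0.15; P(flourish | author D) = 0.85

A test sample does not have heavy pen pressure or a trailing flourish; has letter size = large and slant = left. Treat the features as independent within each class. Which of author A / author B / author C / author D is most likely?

author A: 0.05 × (1−0.75) × 0.25 × 0.25 × (1−0.55) = 0.0003515625
author B: 0.2 × (1−0.2) × 0.5 × 0.7 × (1−0.1) = 0.0504
author C: 0.2 × (1−0.35) × 0.35 × 0.3 × (1−0.15) = 0.0116025
author D: 0.55 × (1−0.5) × 0.75 × 0.45 × (1−0.85) = 0.013921875
Highest score → author B.

author B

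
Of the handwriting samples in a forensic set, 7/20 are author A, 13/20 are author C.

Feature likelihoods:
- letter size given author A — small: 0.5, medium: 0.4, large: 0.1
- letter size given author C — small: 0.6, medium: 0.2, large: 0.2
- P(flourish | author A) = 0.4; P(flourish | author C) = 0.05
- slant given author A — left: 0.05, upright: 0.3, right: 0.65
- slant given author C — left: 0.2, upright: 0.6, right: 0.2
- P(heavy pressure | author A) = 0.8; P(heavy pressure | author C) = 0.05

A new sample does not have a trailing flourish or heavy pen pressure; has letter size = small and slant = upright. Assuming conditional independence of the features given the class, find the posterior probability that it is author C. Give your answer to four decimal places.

0.9710

author A: 0.35 × 0.5 × (1−0.4) × 0.3 × (1−0.8) = 0.0063
author C: 0.65 × 0.6 × (1−0.05) × 0.6 × (1−0.05) = 0.211185
P(author C | x) = 0.211185 / 0.217485 ≈ 0.9710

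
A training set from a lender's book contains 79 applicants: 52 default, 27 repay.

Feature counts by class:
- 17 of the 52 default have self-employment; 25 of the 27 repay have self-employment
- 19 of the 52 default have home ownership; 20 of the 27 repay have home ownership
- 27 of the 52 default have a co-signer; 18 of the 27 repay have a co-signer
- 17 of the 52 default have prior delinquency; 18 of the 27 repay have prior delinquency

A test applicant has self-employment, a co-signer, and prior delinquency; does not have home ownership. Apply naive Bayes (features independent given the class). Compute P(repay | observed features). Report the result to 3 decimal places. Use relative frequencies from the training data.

default: (52/79) × (17/52) × (33/52) × (27/52) × (17/52) ≈ 0.0231813
repay: (27/79) × (25/27) × (7/27) × (18/27) × (18/27) ≈ 0.036464
P(repay | x) = 0.036464 / 0.0596453 ≈ 0.611

0.611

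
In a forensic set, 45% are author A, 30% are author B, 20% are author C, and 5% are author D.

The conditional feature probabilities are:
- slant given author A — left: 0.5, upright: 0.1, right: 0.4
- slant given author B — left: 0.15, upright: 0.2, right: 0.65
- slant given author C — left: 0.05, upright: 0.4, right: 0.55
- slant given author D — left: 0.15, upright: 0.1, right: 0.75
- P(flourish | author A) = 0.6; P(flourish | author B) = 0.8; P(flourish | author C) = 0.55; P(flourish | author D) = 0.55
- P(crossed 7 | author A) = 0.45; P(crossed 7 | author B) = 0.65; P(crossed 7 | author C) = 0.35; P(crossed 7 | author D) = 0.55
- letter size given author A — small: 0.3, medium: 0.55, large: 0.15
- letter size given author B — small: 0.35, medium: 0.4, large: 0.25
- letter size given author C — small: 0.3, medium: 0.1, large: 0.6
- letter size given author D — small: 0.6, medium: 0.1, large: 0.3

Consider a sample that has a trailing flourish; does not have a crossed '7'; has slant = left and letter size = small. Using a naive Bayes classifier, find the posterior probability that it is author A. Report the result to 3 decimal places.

author A: 0.45 × 0.5 × 0.6 × (1−0.45) × 0.3 = 0.022275
author B: 0.3 × 0.15 × 0.8 × (1−0.65) × 0.35 = 0.00441
author C: 0.2 × 0.05 × 0.55 × (1−0.35) × 0.3 = 0.0010725
author D: 0.05 × 0.15 × 0.55 × (1−0.55) × 0.6 = 0.00111375
P(author A | x) = 0.022275 / 0.02887125 ≈ 0.772

0.772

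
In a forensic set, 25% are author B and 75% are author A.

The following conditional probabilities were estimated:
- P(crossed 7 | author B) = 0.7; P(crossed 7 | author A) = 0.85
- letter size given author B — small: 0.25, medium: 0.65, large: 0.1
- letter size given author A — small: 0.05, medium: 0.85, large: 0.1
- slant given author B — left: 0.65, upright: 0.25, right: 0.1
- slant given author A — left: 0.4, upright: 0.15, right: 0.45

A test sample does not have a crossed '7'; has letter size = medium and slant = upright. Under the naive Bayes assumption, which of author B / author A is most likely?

author A

author B: 0.25 × (1−0.7) × 0.65 × 0.25 = 0.0121875
author A: 0.75 × (1−0.85) × 0.85 × 0.15 = 0.01434375
Highest score → author A.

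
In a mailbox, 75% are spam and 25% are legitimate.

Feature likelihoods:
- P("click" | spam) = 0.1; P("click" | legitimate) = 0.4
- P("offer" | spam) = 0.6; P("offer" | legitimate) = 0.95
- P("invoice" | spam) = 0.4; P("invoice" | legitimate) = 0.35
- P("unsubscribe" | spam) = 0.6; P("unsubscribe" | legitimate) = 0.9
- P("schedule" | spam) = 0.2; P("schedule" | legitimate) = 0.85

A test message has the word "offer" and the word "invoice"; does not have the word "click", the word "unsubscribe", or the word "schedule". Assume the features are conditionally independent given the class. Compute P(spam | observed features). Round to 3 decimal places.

spam: 0.75 × (1−0.1) × 0.6 × 0.4 × (1−0.6) × (1−0.2) = 0.05184
legitimate: 0.25 × (1−0.4) × 0.95 × 0.35 × (1−0.9) × (1−0.85) = 0.000748125
P(spam | x) = 0.05184 / 0.052588125 ≈ 0.986

0.986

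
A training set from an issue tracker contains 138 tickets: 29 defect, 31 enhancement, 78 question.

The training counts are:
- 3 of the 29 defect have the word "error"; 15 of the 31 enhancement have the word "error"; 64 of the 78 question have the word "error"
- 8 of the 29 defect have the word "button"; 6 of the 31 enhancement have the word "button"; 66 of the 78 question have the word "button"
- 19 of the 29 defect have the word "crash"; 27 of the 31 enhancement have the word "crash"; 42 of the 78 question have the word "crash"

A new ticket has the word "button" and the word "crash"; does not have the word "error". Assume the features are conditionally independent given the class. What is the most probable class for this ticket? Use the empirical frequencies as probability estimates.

question

defect: (29/138) × (26/29) × (8/29) × (19/29) ≈ 0.0340519
enhancement: (31/138) × (16/31) × (6/31) × (27/31) ≈ 0.0195449
question: (78/138) × (14/78) × (66/78) × (42/78) ≈ 0.0462225
Highest score → question.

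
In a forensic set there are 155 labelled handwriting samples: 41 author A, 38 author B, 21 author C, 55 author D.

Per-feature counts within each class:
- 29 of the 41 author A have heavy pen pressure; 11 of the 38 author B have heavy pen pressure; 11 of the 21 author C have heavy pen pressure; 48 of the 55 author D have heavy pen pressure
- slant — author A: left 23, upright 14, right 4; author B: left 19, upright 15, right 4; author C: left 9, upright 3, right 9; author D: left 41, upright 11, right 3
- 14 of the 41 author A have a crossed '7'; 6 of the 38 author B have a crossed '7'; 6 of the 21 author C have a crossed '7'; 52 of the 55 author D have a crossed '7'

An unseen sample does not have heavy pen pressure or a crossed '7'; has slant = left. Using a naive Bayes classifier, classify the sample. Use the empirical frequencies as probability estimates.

author A: (41/155) × (12/41) × (23/41) × (27/41) ≈ 0.0286005
author B: (38/155) × (27/38) × (19/38) × (32/38) ≈ 0.0733447
author C: (21/155) × (10/21) × (9/21) × (15/21) ≈ 0.0197498
author D: (55/155) × (7/55) × (41/55) × (3/55) ≈ 0.00183631
Highest score → author B.

author B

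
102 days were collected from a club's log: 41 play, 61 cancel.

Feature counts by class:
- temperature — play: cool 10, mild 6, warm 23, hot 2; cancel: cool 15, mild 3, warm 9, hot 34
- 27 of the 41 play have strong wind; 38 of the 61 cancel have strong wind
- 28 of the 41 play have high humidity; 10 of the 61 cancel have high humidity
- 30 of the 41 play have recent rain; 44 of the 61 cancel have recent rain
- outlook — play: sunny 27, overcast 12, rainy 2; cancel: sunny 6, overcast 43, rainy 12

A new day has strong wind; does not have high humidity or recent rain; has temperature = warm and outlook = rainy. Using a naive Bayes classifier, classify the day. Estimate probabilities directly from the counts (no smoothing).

play: (41/102) × (23/41) × (27/41) × (13/41) × (11/41) × (2/41) ≈ 0.0006162
cancel: (61/102) × (9/61) × (38/61) × (51/61) × (17/61) × (12/61) ≈ 0.00251946
Highest score → cancel.

cancel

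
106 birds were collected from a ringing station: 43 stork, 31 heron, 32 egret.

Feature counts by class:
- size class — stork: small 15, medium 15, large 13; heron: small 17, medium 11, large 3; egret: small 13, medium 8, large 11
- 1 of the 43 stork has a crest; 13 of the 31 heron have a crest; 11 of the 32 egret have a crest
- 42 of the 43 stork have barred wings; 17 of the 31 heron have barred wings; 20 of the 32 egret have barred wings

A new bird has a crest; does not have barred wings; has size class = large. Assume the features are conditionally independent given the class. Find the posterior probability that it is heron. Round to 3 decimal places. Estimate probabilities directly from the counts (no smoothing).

0.285

stork: (43/106) × (13/43) × (1/43) × (1/43) ≈ 0.0000663286
heron: (31/106) × (3/31) × (13/31) × (14/31) ≈ 0.00535998
egret: (32/106) × (11/32) × (11/32) × (12/32) ≈ 0.0133771
P(heron | x) = 0.00535998 / 0.0188034086 ≈ 0.285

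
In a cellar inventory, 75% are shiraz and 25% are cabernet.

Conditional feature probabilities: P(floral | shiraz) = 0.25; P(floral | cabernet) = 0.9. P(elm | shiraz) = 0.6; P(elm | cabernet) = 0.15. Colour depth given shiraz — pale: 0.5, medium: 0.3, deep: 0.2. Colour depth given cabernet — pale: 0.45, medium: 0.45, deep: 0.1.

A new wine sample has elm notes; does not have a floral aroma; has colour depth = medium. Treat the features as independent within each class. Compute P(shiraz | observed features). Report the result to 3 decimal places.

0.984

shiraz: 0.75 × (1−0.25) × 0.6 × 0.3 = 0.10125
cabernet: 0.25 × (1−0.9) × 0.15 × 0.45 = 0.0016875
P(shiraz | x) = 0.10125 / 0.1029375 ≈ 0.984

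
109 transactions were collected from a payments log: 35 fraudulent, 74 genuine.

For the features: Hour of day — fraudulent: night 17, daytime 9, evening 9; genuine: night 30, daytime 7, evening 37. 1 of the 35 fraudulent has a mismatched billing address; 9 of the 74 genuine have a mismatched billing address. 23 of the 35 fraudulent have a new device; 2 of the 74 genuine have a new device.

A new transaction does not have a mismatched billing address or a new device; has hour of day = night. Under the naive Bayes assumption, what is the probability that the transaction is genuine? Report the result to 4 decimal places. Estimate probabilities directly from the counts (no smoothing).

fraudulent: (35/109) × (17/35) × (34/35) × (12/35) ≈ 0.0519453
genuine: (74/109) × (30/74) × (65/74) × (72/74) ≈ 0.235222
P(genuine | x) = 0.235222 / 0.2871673 ≈ 0.8191

0.8191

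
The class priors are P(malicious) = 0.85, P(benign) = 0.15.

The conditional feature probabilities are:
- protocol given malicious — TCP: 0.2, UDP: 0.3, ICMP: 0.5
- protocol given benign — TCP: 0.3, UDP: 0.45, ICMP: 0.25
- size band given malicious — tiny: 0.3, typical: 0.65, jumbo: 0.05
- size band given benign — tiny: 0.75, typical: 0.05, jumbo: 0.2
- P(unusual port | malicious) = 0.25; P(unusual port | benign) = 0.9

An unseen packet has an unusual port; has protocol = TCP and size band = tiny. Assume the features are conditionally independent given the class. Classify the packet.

malicious: 0.85 × 0.2 × 0.3 × 0.25 = 0.01275
benign: 0.15 × 0.3 × 0.75 × 0.9 = 0.030375
Highest score → benign.

benign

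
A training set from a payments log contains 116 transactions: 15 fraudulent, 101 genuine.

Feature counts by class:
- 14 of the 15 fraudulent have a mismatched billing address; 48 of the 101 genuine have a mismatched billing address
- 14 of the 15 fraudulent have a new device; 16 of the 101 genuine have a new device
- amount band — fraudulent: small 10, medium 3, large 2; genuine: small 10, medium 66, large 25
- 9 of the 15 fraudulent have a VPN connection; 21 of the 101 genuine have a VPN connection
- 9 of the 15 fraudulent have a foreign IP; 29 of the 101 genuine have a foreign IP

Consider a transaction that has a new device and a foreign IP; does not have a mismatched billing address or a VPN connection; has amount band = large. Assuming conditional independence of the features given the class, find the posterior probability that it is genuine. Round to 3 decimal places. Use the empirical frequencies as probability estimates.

fraudulent: (15/116) × (1/15) × (14/15) × (2/15) × (6/15) × (9/15) ≈ 0.000257471
genuine: (101/116) × (53/101) × (16/101) × (25/101) × (80/101) × (29/101) ≈ 0.00407456
P(genuine | x) = 0.00407456 / 0.004332031 ≈ 0.941

0.941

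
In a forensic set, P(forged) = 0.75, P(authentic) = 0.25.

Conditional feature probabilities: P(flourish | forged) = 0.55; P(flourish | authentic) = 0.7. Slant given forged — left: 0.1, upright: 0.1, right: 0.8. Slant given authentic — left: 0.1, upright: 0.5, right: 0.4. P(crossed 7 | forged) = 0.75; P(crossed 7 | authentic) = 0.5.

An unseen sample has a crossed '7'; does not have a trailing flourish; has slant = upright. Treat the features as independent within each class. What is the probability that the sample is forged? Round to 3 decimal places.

0.574

forged: 0.75 × (1−0.55) × 0.1 × 0.75 = 0.0253125
authentic: 0.25 × (1−0.7) × 0.5 × 0.5 = 0.01875
P(forged | x) = 0.0253125 / 0.0440625 ≈ 0.574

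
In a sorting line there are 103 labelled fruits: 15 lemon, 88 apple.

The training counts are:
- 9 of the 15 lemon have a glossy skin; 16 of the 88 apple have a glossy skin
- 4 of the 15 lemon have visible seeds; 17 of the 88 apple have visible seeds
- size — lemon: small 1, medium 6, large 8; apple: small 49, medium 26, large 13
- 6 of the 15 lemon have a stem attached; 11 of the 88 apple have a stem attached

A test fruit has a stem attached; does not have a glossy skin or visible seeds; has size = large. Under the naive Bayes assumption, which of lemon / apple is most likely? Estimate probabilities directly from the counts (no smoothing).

lemon: (15/103) × (6/15) × (11/15) × (8/15) × (6/15) ≈ 0.00911327
apple: (88/103) × (72/88) × (71/88) × (13/88) × (11/88) ≈ 0.0104146
Highest score → apple.

apple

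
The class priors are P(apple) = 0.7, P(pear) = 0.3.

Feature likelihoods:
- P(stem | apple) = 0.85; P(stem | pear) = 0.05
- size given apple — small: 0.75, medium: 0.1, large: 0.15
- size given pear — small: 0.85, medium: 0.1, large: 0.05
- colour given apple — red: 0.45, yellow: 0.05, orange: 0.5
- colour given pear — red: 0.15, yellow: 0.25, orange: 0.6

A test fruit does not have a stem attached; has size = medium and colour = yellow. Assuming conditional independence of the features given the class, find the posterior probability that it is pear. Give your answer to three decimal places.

apple: 0.7 × (1−0.85) × 0.1 × 0.05 = 0.000525
pear: 0.3 × (1−0.05) × 0.1 × 0.25 = 0.007125
P(pear | x) = 0.007125 / 0.00765 ≈ 0.931

0.931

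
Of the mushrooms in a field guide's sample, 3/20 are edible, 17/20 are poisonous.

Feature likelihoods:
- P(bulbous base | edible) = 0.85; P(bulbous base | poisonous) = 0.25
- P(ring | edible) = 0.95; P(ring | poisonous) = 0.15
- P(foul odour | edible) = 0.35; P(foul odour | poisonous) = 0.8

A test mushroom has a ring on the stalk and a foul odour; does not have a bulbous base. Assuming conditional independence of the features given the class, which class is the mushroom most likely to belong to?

poisonous

edible: 0.15 × (1−0.85) × 0.95 × 0.35 = 0.00748125
poisonous: 0.85 × (1−0.25) × 0.15 × 0.8 = 0.0765
Highest score → poisonous.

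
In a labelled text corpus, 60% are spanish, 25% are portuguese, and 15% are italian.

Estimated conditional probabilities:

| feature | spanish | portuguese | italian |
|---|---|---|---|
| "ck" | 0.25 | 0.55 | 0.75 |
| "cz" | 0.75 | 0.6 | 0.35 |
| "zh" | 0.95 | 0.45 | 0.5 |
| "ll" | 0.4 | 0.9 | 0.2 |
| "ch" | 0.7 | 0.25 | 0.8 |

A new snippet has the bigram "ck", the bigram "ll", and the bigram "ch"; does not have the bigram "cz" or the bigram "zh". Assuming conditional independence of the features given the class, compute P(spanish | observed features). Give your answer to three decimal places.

0.040

spanish: 0.6 × 0.25 × (1−0.75) × (1−0.95) × 0.4 × 0.7 = 0.000525
portuguese: 0.25 × 0.55 × (1−0.6) × (1−0.45) × 0.9 × 0.25 = 0.00680625
italian: 0.15 × 0.75 × (1−0.35) × (1−0.5) × 0.2 × 0.8 = 0.00585
P(spanish | x) = 0.000525 / 0.01318125 ≈ 0.040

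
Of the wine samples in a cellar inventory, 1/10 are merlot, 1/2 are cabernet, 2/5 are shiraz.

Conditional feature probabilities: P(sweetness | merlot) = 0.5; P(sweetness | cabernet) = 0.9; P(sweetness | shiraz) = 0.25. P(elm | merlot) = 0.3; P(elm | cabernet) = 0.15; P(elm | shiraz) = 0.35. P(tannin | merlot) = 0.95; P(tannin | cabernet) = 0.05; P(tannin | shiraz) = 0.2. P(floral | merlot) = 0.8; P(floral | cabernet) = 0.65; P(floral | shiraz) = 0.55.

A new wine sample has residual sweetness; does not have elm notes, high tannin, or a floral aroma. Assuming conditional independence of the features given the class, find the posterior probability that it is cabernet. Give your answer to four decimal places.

merlot: 0.1 × 0.5 × (1−0.3) × (1−0.95) × (1−0.8) = 0.00035
cabernet: 0.5 × 0.9 × (1−0.15) × (1−0.05) × (1−0.65) = 0.12718125
shiraz: 0.4 × 0.25 × (1−0.35) × (1−0.2) × (1−0.55) = 0.0234
P(cabernet | x) = 0.12718125 / 0.15093125 ≈ 0.8426

0.8426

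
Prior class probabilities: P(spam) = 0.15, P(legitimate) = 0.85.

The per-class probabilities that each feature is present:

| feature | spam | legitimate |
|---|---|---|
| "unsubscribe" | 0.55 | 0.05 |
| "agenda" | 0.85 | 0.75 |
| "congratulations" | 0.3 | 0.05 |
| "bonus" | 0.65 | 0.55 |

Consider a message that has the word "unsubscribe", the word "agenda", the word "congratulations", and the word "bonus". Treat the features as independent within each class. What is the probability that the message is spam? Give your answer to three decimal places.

spam: 0.15 × 0.55 × 0.85 × 0.3 × 0.65 = 0.013674375
legitimate: 0.85 × 0.05 × 0.75 × 0.05 × 0.55 = 0.0008765625
P(spam | x) = 0.013674375 / 0.0145509375 ≈ 0.940

0.940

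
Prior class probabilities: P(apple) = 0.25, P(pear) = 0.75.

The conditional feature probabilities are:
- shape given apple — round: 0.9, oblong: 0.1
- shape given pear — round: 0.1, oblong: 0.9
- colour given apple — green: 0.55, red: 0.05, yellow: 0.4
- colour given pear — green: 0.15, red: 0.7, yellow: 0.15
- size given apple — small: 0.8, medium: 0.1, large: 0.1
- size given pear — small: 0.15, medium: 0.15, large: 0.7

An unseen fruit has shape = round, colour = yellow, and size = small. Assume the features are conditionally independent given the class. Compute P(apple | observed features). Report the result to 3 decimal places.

0.977

apple: 0.25 × 0.9 × 0.4 × 0.8 = 0.072
pear: 0.75 × 0.1 × 0.15 × 0.15 = 0.0016875
P(apple | x) = 0.072 / 0.0736875 ≈ 0.977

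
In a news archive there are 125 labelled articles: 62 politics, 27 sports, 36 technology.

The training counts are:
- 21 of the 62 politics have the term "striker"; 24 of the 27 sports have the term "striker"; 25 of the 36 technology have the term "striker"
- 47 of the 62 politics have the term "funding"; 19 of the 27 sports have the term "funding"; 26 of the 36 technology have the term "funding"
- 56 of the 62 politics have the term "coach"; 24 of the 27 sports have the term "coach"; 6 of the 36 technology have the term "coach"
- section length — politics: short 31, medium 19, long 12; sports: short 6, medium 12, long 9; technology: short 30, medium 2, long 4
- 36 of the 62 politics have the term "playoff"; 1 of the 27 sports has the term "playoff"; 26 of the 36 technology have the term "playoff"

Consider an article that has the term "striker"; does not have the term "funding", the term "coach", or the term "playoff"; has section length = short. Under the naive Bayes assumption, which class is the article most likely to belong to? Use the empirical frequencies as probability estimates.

politics: (62/125) × (21/62) × (15/62) × (6/62) × (31/62) × (26/62) ≈ 0.000824746
sports: (27/125) × (24/27) × (8/27) × (3/27) × (6/27) × (26/27) ≈ 0.00135264
technology: (36/125) × (25/36) × (10/36) × (30/36) × (30/36) × (10/36) ≈ 0.0107167
Highest score → technology.

technology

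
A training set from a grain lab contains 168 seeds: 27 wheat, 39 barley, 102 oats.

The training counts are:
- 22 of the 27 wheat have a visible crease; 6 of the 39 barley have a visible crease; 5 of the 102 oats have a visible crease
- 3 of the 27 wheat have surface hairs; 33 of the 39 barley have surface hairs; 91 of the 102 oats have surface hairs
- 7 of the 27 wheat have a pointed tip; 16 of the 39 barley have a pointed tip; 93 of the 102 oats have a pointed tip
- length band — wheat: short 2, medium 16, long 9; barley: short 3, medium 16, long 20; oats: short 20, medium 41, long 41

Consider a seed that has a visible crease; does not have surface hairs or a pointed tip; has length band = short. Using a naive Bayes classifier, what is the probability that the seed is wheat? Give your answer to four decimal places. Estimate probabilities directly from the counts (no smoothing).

0.9545

wheat: (27/168) × (22/27) × (24/27) × (20/27) × (2/27) ≈ 0.00638695
barley: (39/168) × (6/39) × (6/39) × (23/39) × (3/39) ≈ 0.000249258
oats: (102/168) × (5/102) × (11/102) × (9/102) × (20/102) ≈ 0.0000555297
P(wheat | x) = 0.00638695 / 0.0066917377 ≈ 0.9545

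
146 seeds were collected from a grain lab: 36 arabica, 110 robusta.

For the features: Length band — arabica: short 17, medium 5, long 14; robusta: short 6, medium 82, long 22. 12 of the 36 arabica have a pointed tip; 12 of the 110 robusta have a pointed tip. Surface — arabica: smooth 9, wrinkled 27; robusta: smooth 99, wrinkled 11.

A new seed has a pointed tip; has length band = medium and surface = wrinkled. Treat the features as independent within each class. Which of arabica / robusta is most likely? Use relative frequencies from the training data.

arabica: (36/146) × (5/36) × (12/36) × (27/36) ≈ 0.00856164
robusta: (110/146) × (82/110) × (12/110) × (11/110) ≈ 0.00612702
Highest score → arabica.

arabica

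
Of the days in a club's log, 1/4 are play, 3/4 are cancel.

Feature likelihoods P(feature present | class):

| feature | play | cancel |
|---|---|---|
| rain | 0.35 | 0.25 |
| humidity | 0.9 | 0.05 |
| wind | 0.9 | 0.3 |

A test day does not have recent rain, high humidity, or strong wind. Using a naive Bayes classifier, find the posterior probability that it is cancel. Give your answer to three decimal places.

play: 0.25 × (1−0.35) × (1−0.9) × (1−0.9) = 0.001625
cancel: 0.75 × (1−0.25) × (1−0.05) × (1−0.3) = 0.3740625
P(cancel | x) = 0.3740625 / 0.3756875 ≈ 0.996

0.996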